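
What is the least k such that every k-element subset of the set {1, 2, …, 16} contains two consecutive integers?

Partition {1, …, 16} into 8 pairs: {1,2}, {3,4}, …, {15,16}.
Choosing 8 integers — say the 8 even numbers 2, 4, …, 16 — takes one from each pair and avoids the property.
Choosing 9 forces two into the same pair by pigeonhole, and those are consecutive. So 9.

9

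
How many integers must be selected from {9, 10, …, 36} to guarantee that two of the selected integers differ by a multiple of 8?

9

Group the integers by remainder mod 8; there are 8 residue classes, each nonempty in this range.
Choosing one from each class (8 integers) avoids any shared remainder.
One more choice must repeat a class, so two differ by a multiple of 8. Hence 8 + 1 = 9.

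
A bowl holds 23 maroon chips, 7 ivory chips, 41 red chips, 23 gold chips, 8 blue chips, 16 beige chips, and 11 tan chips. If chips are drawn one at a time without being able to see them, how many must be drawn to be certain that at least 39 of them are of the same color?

In the worst case we take at most 38 of each color, but all 23 maroon, all 7 ivory, all 23 gold, all 8 blue, all 16 beige, and all 11 tan (fewer than 38), giving 23 + 7 + 38 + 23 + 8 + 16 + 11 = 126.
One more chip then forces some color to 39, so 126 + 1 = 127.

127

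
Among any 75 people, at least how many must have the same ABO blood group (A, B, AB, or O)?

19

The 75 people fall into 4 ABO blood groups.
If each of the 4 ABO blood groups held at most 18, the total would be at most 4 × 18 = 72 < 75, a contradiction.
So at least one holds ⌈75/4⌉ = 19.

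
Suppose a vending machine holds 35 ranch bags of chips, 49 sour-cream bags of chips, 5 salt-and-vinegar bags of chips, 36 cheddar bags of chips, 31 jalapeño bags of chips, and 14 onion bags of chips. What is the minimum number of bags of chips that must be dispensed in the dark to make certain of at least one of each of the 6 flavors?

166

The hardest flavor to obtain is salt-and-vinegar: we could draw every other bag of chips first — 170 − 5 = 165 bags of chips — without a single salt-and-vinegar one.
The next draw must be salt-and-vinegar, so 165 + 1 = 166.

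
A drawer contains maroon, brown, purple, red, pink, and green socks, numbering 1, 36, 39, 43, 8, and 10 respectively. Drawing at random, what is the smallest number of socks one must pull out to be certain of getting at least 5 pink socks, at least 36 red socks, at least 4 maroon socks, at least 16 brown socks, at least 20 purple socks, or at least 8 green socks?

82

The worst case stops just short of every target: all 1 maroon, 15 brown, 19 purple, 35 red, 4 pink, 7 green — 1 + 15 + 19 + 35 + 4 + 7 = 81 socks.
One more sock must push some color to its target, so 81 + 1 = 82.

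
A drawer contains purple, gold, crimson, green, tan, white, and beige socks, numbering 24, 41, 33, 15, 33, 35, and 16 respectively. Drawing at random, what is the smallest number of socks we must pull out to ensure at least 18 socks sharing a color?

117

In the worst case we take at most 17 of each color, but all 15 green and all 16 beige (fewer than 17), giving 17 + 17 + 17 + 15 + 17 + 17 + 16 = 116.
One more sock then forces some color to 18, so 116 + 1 = 117.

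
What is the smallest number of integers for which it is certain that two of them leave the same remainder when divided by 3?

There are 3 residue classes modulo 3 acting as pigeonholes.
With 3 integers we could place one in each, avoiding any repeat.
One more forces some class to hold 2, so 3 + 1 = 4.

4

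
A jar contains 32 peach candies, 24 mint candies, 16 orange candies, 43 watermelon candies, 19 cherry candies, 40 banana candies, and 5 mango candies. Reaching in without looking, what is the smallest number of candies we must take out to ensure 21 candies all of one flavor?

121

In the worst case we take at most 20 of each flavor, but all 16 orange, all 19 cherry, and all 5 mango (fewer than 20), giving 20 + 20 + 16 + 20 + 19 + 20 + 5 = 120.
One more candy then forces some flavor to 21, so 120 + 1 = 121.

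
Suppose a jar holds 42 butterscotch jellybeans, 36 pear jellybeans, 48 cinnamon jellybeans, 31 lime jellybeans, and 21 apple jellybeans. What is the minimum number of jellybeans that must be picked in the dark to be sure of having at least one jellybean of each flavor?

The hardest flavor to obtain is apple: we could draw every other jellybean first — 178 − 21 = 157 jellybeans — without a single apple one.
The next draw must be apple, so 157 + 1 = 158.

158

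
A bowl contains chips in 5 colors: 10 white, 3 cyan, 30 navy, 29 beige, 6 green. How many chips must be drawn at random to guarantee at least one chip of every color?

76

The hardest color to obtain is cyan: we could draw every other chip first — 78 − 3 = 75 chips — without a single cyan one.
The next draw must be cyan, so 75 + 1 = 76.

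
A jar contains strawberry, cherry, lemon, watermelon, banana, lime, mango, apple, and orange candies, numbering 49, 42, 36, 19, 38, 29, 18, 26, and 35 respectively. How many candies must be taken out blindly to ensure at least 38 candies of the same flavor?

275

In the worst case we take at most 37 of each flavor, but all 36 lemon, all 19 watermelon, all 29 lime, all 18 mango, all 26 apple, and all 35 orange (fewer than 37), giving 37 + 37 + 36 + 19 + 37 + 29 + 18 + 26 + 35 = 274.
One more candy then forces some flavor to 38, so 274 + 1 = 275.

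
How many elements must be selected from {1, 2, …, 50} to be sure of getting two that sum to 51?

26

Partition {1, …, 50} into 25 pairs: {1,50}, {2,49}, …, {25,26}.
Choosing 25 integers — say the integers 1 through 25 — takes one from each pair and avoids the property.
Choosing 26 forces two into the same pair by pigeonhole, and those sum to 51. So 26.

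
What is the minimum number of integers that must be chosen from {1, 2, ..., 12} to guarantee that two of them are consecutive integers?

Partition {1, …, 12} into 6 pairs: {1,2}, {3,4}, …, {11,12}.
Choosing 6 integers — say the 6 even numbers 2, 4, …, 12 — takes one from each pair and avoids the property.
Choosing 7 forces two into the same pair by pigeonhole, and those are consecutive. So 7.

7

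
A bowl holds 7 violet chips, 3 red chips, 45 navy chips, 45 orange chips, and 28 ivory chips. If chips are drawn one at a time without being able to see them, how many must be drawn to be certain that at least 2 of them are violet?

123

The worst case draws every non-violet chip first: 3 + 45 + 45 + 28 = 121.
The next 2 draws are then forced to be violet, giving 121 + 2 = 123.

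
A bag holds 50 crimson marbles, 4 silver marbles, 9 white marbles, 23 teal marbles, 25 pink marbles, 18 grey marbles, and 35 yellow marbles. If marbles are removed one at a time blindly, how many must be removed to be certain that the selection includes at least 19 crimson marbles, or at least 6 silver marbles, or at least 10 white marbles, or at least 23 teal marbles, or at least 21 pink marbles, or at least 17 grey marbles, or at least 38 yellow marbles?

125

The worst case stops just short of every target: 18 crimson, all 4 silver, 9 white, 22 teal, 20 pink, 16 grey, all 35 yellow — 18 + 4 + 9 + 22 + 20 + 16 + 35 = 124 marbles.
One more marble must push some color to its target, so 124 + 1 = 125.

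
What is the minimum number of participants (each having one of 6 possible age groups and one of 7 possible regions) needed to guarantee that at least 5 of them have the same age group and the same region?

169

There are 6 × 7 = 42 (age group, region) combinations acting as pigeonholes.
With 42 × 4 = 168 participants we could place exactly 4 in each, with no (age group, region) pair reaching 5.
One more forces some (age group, region) pair to hold 5, so 168 + 1 = 169.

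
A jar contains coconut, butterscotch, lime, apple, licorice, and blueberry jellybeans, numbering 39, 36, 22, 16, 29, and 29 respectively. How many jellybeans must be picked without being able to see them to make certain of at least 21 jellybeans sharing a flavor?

In the worst case we take at most 20 of each flavor, but all 16 apple (fewer than 20), giving 20 + 20 + 20 + 16 + 20 + 20 = 116.
One more jellybean then forces some flavor to 21, so 116 + 1 = 117.

117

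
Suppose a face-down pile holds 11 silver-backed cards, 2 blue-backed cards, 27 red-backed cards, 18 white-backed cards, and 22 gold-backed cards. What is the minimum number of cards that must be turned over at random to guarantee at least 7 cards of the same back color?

27

In the worst case we take at most 6 of each back color, but all 2 blue-backed (fewer than 6), giving 6 + 2 + 6 + 6 + 6 = 26.
One more card then forces some back color to 7, so 26 + 1 = 27.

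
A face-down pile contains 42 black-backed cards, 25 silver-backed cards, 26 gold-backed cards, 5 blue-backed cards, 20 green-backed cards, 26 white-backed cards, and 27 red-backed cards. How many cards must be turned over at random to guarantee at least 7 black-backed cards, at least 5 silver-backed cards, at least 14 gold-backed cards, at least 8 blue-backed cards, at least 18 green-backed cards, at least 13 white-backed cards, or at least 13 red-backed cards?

The worst case stops just short of every target: 6 black-backed, 4 silver-backed, 13 gold-backed, all 5 blue-backed, 17 green-backed, 12 white-backed, 12 red-backed — 6 + 4 + 13 + 5 + 17 + 12 + 12 = 69 cards.
One more card must push some back color to its target, so 69 + 1 = 70.

70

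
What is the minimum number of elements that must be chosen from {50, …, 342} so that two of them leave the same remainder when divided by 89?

Group the integers by remainder mod 89; there are 89 residue classes, each nonempty in this range.
Choosing one from each class (89 integers) avoids any shared remainder.
One more choice must repeat a class, so two differ by a multiple of 89. Hence 89 + 1 = 90.

90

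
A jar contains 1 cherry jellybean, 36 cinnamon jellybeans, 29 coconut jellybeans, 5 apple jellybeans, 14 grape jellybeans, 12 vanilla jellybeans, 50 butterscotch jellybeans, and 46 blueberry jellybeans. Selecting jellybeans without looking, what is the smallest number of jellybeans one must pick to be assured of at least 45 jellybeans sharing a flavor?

186

In the worst case we take at most 44 of each flavor, but all 1 cherry, all 36 cinnamon, all 29 coconut, all 5 apple, all 14 grape, and all 12 vanilla (fewer than 44), giving 1 + 36 + 29 + 5 + 14 + 12 + 44 + 44 = 185.
One more jellybean then forces some flavor to 45, so 185 + 1 = 186.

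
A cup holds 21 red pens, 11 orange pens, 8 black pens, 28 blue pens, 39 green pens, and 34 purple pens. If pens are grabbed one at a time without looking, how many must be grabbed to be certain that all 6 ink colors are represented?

The hardest ink color to obtain is black: we could draw every other pen first — 141 − 8 = 133 pens — without a single black one.
The next draw must be black, so 133 + 1 = 134.

134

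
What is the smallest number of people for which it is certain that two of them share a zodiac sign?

13

There are 12 zodiac signs acting as pigeonholes.
With 12 people we could place one in each, avoiding any repeat.
One more forces some class to hold 2, so 12 + 1 = 13.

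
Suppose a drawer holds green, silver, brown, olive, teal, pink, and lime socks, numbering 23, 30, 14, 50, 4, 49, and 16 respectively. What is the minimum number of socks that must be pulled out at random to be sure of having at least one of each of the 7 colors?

183

The hardest color to obtain is teal: we could draw every other sock first — 186 − 4 = 182 socks — without a single teal one.
The next draw must be teal, so 182 + 1 = 183.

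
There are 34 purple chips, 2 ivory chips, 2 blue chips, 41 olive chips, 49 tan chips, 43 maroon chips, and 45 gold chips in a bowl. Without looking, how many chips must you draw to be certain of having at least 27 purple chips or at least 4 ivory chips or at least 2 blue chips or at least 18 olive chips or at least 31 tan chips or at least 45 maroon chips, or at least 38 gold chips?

157

The worst case stops just short of every target: 26 purple, all 2 ivory, 1 blue, 17 olive, 30 tan, all 43 maroon, 37 gold — 26 + 2 + 1 + 17 + 30 + 43 + 37 = 156 chips.
One more chip must push some color to its target, so 156 + 1 = 157.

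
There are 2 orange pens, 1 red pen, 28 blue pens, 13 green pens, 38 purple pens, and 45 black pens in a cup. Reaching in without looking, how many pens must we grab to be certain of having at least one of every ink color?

The hardest ink color to obtain is red: we could draw every other pen first — 127 − 1 = 126 pens — without a single red one.
The next draw must be red, so 126 + 1 = 127.

127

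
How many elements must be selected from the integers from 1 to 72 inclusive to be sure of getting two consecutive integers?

37

Partition {1, …, 72} into 36 pairs: {1,2}, {3,4}, …, {71,72}.
Choosing 36 integers — say the 36 even numbers 2, 4, …, 72 — takes one from each pair and avoids the property.
Choosing 37 forces two into the same pair by pigeonhole, and those are consecutive. So 37.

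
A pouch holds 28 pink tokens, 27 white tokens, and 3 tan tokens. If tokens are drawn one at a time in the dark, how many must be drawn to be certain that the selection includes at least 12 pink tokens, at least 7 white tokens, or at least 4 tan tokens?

The worst case stops just short of every target: 11 pink, 6 white, 3 tan — 11 + 6 + 3 = 20 tokens.
One more token must push some color to its target, so 20 + 1 = 21.

21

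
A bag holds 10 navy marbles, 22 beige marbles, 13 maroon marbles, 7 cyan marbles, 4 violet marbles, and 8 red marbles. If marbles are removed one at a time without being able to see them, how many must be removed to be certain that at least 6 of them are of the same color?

30

Treat the 6 colors as pigeonholes.
In the worst case we take at most 5 of each color, but all 4 violet (fewer than 5), giving 5 + 5 + 5 + 5 + 4 + 5 = 29.
One more marble then forces some color to 6, so 29 + 1 = 30.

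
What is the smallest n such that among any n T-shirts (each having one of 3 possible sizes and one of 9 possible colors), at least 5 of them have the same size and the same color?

There are 3 × 9 = 27 (size, color) combinations acting as pigeonholes.
With 27 × 4 = 108 T-shirts we could place exactly 4 in each, with no (size, color) pair reaching 5.
One more forces some (size, color) pair to hold 5, so 108 + 1 = 109.

109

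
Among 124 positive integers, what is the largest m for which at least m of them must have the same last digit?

There are 10 possible last digits, which serve as the pigeonholes.
If each of the 10 possible last digits held at most 12, the total would be at most 10 × 12 = 120 < 124, a contradiction.
So at least one holds ⌈124/10⌉ = 13.

13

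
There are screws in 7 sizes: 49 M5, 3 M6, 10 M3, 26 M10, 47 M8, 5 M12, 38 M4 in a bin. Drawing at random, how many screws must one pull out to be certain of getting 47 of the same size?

In the worst case we take at most 46 of each size, but all 3 M6, all 10 M3, all 26 M10, all 5 M12, and all 38 M4 (fewer than 46), giving 46 + 3 + 10 + 26 + 46 + 5 + 38 = 174.
One more screw then forces some size to 47, so 174 + 1 = 175.

175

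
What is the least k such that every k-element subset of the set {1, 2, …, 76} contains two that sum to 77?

Partition {1, …, 76} into 38 pairs: {1,76}, {2,75}, …, {38,39}.
Choosing 38 integers — say the integers 1 through 38 — takes one from each pair and avoids the property.
Choosing 39 forces two into the same pair by pigeonhole, and those sum to 77. So 39.

39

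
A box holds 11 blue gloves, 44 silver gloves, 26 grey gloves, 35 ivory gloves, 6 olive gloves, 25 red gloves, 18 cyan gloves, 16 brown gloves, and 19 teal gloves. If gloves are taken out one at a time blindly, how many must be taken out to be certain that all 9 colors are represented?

195

The hardest color to obtain is olive: we could draw every other glove first — 200 − 6 = 194 gloves — without a single olive one.
The next draw must be olive, so 194 + 1 = 195.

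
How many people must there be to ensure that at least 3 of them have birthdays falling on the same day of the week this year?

There are 7 days of the week acting as pigeonholes.
With 7 × 2 = 14 people we could place exactly 2 in each, with no class reaching 3.
One more forces some class to hold 3, so 14 + 1 = 15.

15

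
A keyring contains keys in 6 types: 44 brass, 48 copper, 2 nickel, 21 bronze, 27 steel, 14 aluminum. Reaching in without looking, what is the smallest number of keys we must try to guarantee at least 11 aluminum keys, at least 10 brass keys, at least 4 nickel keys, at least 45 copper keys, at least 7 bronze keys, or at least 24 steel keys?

The worst case stops just short of every target: 9 brass, 44 copper, all 2 nickel, 6 bronze, 23 steel, 10 aluminum — 9 + 44 + 2 + 6 + 23 + 10 = 94 keys.
One more key must push some type to its target, so 94 + 1 = 95.

95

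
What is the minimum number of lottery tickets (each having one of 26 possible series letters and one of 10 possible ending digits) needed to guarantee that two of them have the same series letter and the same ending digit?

There are 26 × 10 = 260 (series letter, ending digit) combinations acting as pigeonholes.
With 260 lottery tickets we could place one in each, avoiding any repeat.
One more forces some (series letter, ending digit) pair to hold 2, so 260 + 1 = 261.

261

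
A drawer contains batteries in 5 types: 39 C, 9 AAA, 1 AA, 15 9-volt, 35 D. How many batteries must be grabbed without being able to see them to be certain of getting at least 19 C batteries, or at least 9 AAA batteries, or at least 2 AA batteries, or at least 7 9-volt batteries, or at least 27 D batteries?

Each of the 5 types has its own threshold; avoid all of them simultaneously.
The worst case stops just short of every target: 18 C, 8 AAA, 1 AA, 6 9-volt, 26 D — 18 + 8 + 1 + 6 + 26 = 59 batteries.
One more battery must push some type to its target, so 59 + 1 = 60.

60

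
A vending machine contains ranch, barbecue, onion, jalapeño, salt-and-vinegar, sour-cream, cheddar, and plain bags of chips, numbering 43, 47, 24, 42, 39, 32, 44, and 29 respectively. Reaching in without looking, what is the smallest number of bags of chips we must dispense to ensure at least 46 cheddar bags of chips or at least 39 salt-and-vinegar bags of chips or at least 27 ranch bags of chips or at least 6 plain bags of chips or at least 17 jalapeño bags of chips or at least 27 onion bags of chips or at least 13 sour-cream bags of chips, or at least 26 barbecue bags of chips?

191

The worst case stops just short of every target: 26 ranch, 25 barbecue, all 24 onion, 16 jalapeño, 38 salt-and-vinegar, 12 sour-cream, all 44 cheddar, 5 plain — 26 + 25 + 24 + 16 + 38 + 12 + 44 + 5 = 190 bags of chips.
One more bag of chips must push some flavor to its target, so 190 + 1 = 191.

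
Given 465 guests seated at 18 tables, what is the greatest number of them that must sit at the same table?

The 465 guests fall into 18 tables.
If each of the 18 tables held at most 25, the total would be at most 18 × 25 = 450 < 465, a contradiction.
So at least one holds ⌈465/18⌉ = 26.

26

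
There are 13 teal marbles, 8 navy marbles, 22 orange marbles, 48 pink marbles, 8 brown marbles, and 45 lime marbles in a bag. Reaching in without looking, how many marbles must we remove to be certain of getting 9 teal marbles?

140

The worst case draws every non-teal marble first: 8 + 22 + 48 + 8 + 45 = 131.
The next 9 draws are then forced to be teal, giving 131 + 9 = 140.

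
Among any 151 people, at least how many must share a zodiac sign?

13

There are 12 zodiac signs, which serve as the pigeonholes.
If each of the 12 zodiac signs held at most 12, the total would be at most 12 × 12 = 144 < 151, a contradiction.
So at least one holds ⌈151/12⌉ = 13.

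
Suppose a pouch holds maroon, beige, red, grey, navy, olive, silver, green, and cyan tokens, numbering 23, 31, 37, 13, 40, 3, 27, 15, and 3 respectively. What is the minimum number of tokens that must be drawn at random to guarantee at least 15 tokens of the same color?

In the worst case we take at most 14 of each color, but all 13 grey, all 3 olive, and all 3 cyan (fewer than 14), giving 14 + 14 + 14 + 13 + 14 + 3 + 14 + 14 + 3 = 103.
One more token then forces some color to 15, so 103 + 1 = 104.

104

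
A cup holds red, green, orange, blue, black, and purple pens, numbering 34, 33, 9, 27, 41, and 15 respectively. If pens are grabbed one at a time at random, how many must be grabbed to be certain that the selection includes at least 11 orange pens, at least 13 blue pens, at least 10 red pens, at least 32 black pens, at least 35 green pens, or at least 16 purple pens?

Each of the 6 ink colors has its own threshold; avoid all of them simultaneously.
The worst case stops just short of every target: 9 red, all 33 green, all 9 orange, 12 blue, 31 black, 15 purple — 9 + 33 + 9 + 12 + 31 + 15 = 109 pens.
One more pen must push some ink color to its target, so 109 + 1 = 110.

110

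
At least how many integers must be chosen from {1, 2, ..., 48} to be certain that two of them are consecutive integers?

25

Partition {1, …, 48} into 24 pairs: {1,2}, {3,4}, …, {47,48}.
Choosing 24 integers — say the 24 even numbers 2, 4, …, 48 — takes one from each pair and avoids the property.
Choosing 25 forces two into the same pair by pigeonhole, and those are consecutive. So 25.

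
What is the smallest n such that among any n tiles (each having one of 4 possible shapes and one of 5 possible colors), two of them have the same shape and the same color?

There are 4 × 5 = 20 (shape, color) combinations acting as pigeonholes.
With 20 tiles we could place one in each, avoiding any repeat.
One more forces some (shape, color) pair to hold 2, so 20 + 1 = 21.

21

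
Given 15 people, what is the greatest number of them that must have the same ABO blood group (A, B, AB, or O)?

4

There are 4 ABO blood groups, which serve as the pigeonholes.
If each of the 4 ABO blood groups held at most 3, the total would be at most 4 × 3 = 12 < 15, a contradiction.
So at least one holds ⌈15/4⌉ = 4.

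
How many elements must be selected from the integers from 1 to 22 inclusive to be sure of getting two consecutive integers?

12

Partition {1, …, 22} into 11 pairs: {1,2}, {3,4}, …, {21,22}.
Choosing 11 integers — say the 11 even numbers 2, 4, …, 22 — takes one from each pair and avoids the property.
Choosing 12 forces two into the same pair by pigeonhole, and those are consecutive. So 12.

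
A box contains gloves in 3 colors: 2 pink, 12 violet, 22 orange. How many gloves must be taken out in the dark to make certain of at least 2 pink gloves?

To avoid pink gloves as long as possible, exhaust the other 2 colors first.
The worst case draws every non-pink glove first: 12 + 22 = 34.
The next 2 draws are then forced to be pink, giving 34 + 2 = 36.

36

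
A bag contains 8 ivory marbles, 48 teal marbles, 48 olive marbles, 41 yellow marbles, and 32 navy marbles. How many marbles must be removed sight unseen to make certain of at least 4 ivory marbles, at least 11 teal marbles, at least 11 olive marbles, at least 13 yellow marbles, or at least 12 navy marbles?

The worst case stops just short of every target: 3 ivory, 10 teal, 10 olive, 12 yellow, 11 navy — 3 + 10 + 10 + 12 + 11 = 46 marbles.
One more marble must push some color to its target, so 46 + 1 = 47.

47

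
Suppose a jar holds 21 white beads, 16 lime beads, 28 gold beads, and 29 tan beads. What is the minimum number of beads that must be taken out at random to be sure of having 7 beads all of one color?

The worst case takes 6 beads of each color without reaching 7 of any: 4 × 6 = 24.
The next bead must bring some color to 7, so 24 + 1 = 25.

25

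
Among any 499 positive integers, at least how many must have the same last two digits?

5

The 499 positive integers fall into 100 possible two-digit endings.
If each of the 100 possible two-digit endings held at most 4, the total would be at most 100 × 4 = 400 < 499, a contradiction.
So at least one holds ⌈499/100⌉ = 5.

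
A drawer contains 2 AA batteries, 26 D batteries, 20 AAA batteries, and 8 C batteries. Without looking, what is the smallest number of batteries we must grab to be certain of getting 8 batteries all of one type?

Treat the 4 types as pigeonholes.
In the worst case we take at most 7 of each type, but all 2 AA (fewer than 7), giving 2 + 7 + 7 + 7 = 23.
One more battery then forces some type to 8, so 23 + 1 = 24.

24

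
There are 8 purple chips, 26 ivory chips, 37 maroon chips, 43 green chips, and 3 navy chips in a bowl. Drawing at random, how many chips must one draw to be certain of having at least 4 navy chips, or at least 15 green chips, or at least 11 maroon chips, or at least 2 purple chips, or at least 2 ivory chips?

30

Each of the 5 colors has its own threshold; avoid all of them simultaneously.
The worst case stops just short of every target: 1 purple, 1 ivory, 10 maroon, 14 green, 3 navy — 1 + 1 + 10 + 14 + 3 = 29 chips.
One more chip must push some color to its target, so 29 + 1 = 30.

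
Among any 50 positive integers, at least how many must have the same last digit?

5

The 50 positive integers fall into 10 possible last digits.
If each of the 10 possible last digits held at most 4, the total would be at most 10 × 4 = 40 < 50, a contradiction.
So at least one holds ⌈50/10⌉ = 5.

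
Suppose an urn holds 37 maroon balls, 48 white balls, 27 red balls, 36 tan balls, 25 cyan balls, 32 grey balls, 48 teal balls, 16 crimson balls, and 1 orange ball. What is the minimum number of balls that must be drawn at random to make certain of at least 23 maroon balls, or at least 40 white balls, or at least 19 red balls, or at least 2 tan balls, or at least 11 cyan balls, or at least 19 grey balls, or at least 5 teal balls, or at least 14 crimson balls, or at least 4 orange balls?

127

The worst case stops just short of every target: 22 maroon, 39 white, 18 red, 1 tan, 10 cyan, 18 grey, 4 teal, 13 crimson, all 1 orange — 22 + 39 + 18 + 1 + 10 + 18 + 4 + 13 + 1 = 126 balls.
One more ball must push some color to its target, so 126 + 1 = 127.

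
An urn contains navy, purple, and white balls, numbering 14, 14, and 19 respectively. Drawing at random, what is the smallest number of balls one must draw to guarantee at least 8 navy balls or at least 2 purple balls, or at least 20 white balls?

The worst case stops just short of every target: 7 navy, 1 purple, 19 white — 7 + 1 + 19 = 27 balls.
One more ball must push some color to its target, so 27 + 1 = 28.

28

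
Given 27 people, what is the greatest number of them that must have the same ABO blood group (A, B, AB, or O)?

7

The 27 people fall into 4 ABO blood groups.
If each of the 4 ABO blood groups held at most 6, the total would be at most 4 × 6 = 24 < 27, a contradiction.
So at least one holds ⌈27/4⌉ = 7.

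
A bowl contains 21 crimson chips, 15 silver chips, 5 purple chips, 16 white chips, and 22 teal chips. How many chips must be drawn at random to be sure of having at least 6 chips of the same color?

Treat the 5 colors as pigeonholes.
The worst case takes 5 chips of each color without reaching 6 of any: 5 × 5 = 25.
The next chip must bring some color to 6, so 25 + 1 = 26.

26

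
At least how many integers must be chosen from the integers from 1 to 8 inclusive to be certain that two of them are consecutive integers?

Partition {1, …, 8} into 4 pairs: {1,2}, {3,4}, …, {7,8}.
Choosing 4 integers — say the 4 even numbers 2, 4, …, 8 — takes one from each pair and avoids the property.
Choosing 5 forces two into the same pair by pigeonhole, and those are consecutive. So 5.

5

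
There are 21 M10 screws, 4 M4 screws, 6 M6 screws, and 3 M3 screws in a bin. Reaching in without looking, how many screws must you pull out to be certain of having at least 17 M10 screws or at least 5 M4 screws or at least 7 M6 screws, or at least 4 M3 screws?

30

The worst case stops just short of every target: 16 M10, 4 M4, 6 M6, 3 M3 — 16 + 4 + 6 + 3 = 29 screws.
One more screw must push some size to its target, so 29 + 1 = 30.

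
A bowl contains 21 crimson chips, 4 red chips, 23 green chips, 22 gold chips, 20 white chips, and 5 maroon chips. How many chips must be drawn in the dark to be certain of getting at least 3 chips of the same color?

The worst case takes 2 chips of each color without reaching 3 of any: 6 × 2 = 12.
The next chip must bring some color to 3, so 12 + 1 = 13.

13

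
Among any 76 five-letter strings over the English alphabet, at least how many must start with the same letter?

3

There are 26 possible first letters, which serve as the pigeonholes.
If each of the 26 possible first letters held at most 2, the total would be at most 26 × 2 = 52 < 76, a contradiction.
So at least one holds ⌈76/26⌉ = 3.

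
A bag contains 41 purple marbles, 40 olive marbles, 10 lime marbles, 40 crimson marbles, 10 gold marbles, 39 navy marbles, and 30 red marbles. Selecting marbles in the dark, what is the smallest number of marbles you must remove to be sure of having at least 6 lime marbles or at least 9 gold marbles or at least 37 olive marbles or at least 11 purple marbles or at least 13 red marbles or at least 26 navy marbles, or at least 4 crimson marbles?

100

The worst case stops just short of every target: 10 purple, 36 olive, 5 lime, 3 crimson, 8 gold, 25 navy, 12 red — 10 + 36 + 5 + 3 + 8 + 25 + 12 = 99 marbles.
One more marble must push some color to its target, so 99 + 1 = 100.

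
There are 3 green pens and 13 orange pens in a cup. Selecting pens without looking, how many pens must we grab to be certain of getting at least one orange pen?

4

The worst case draws every non-orange pen first: 3.
The next draw is then forced to be orange, giving 3 + 1 = 4.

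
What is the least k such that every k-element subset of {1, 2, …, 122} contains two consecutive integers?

62

Partition {1, …, 122} into 61 pairs: {1,2}, {3,4}, …, {121,122}.
Choosing 61 integers — say the 61 even numbers 2, 4, …, 122 — takes one from each pair and avoids the property.
Choosing 62 forces two into the same pair by pigeonhole, and those are consecutive. So 62.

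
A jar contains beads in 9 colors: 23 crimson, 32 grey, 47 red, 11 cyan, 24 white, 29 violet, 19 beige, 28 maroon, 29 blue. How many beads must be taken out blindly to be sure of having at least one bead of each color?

232

The hardest color to obtain is cyan: we could draw every other bead first — 242 − 11 = 231 beads — without a single cyan one.
The next draw must be cyan, so 231 + 1 = 232.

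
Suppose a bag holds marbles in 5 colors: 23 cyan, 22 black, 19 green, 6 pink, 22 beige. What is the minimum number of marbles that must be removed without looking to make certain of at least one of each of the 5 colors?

The hardest color to obtain is pink: we could draw every other marble first — 92 − 6 = 86 marbles — without a single pink one.
The next draw must be pink, so 86 + 1 = 87.

87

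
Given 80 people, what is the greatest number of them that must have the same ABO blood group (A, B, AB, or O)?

20

There are 4 ABO blood groups, which serve as the pigeonholes.
If each of the 4 ABO blood groups held at most 19, the total would be at most 4 × 19 = 76 < 80, a contradiction.
So at least one holds ⌈80/4⌉ = 20.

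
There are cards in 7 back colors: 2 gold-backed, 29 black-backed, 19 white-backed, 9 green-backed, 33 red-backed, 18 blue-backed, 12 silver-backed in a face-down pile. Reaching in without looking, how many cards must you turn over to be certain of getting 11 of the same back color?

In the worst case we take at most 10 of each back color, but all 2 gold-backed and all 9 green-backed (fewer than 10), giving 2 + 10 + 10 + 9 + 10 + 10 + 10 = 61.
One more card then forces some back color to 11, so 61 + 1 = 62.

62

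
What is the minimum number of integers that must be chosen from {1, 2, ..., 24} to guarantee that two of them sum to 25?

Partition {1, …, 24} into 12 pairs: {1,24}, {2,23}, …, {12,13}.
Choosing 12 integers — say the integers 1 through 12 — takes one from each pair and avoids the property.
Choosing 13 forces two into the same pair by pigeonhole, and those sum to 25. So 13.

13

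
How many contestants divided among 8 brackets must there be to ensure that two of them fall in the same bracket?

There are 8 brackets acting as pigeonholes.
With 8 contestants we could place one in each, avoiding any repeat.
One more forces some class to hold 2, so 8 + 1 = 9.

9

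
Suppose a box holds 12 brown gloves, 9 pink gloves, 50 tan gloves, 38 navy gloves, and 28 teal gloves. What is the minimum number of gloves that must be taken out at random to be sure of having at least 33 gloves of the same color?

In the worst case we take at most 32 of each color, but all 12 brown, all 9 pink, and all 28 teal (fewer than 32), giving 12 + 9 + 32 + 32 + 28 = 113.
One more glove then forces some color to 33, so 113 + 1 = 114.

114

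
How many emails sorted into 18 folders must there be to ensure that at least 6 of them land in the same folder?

There are 18 folders acting as pigeonholes.
With 18 × 5 = 90 emails we could place exactly 5 in each, with no class reaching 6.
One more forces some class to hold 6, so 90 + 1 = 91.

91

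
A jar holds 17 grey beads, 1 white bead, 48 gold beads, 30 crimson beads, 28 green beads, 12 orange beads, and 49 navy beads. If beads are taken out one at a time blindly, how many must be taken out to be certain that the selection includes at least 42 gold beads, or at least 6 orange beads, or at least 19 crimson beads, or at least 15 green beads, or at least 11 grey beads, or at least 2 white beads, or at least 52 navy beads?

139

Each of the 7 colors has its own threshold; avoid all of them simultaneously.
The worst case stops just short of every target: 10 grey, 1 white, 41 gold, 18 crimson, 14 green, 5 orange, all 49 navy — 10 + 1 + 41 + 18 + 14 + 5 + 49 = 138 beads.
One more bead must push some color to its target, so 138 + 1 = 139.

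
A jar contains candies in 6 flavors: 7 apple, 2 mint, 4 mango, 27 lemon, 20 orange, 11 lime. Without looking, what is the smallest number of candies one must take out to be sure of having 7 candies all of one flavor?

Treat the 6 flavors as pigeonholes.
In the worst case we take at most 6 of each flavor, but all 2 mint and all 4 mango (fewer than 6), giving 6 + 2 + 4 + 6 + 6 + 6 = 30.
One more candy then forces some flavor to 7, so 30 + 1 = 31.

31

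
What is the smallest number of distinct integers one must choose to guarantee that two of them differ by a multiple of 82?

Two integers differ by a multiple of 82 exactly when they share a remainder mod 82.
There are 82 residue classes mod 82, so 82 integers can all lie in distinct classes.
One more integer must repeat a residue, giving a difference divisible by 82. So n = 82 + 1 = 83.

83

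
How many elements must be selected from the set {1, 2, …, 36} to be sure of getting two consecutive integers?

19

Partition {1, …, 36} into 18 pairs: {1,2}, {3,4}, …, {35,36}.
Choosing 18 integers — say the 18 even numbers 2, 4, …, 36 — takes one from each pair and avoids the property.
Choosing 19 forces two into the same pair by pigeonhole, and those are consecutive. So 19.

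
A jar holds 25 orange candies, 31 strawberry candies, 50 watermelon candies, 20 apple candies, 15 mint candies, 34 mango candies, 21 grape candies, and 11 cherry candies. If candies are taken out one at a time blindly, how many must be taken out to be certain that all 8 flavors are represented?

197

The hardest flavor to obtain is cherry: we could draw every other candy first — 207 − 11 = 196 candies — without a single cherry one.
The next draw must be cherry, so 196 + 1 = 197.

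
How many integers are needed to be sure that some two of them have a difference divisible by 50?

Two integers differ by a multiple of 50 exactly when they share a remainder mod 50.
There are 50 residue classes mod 50, so 50 integers can all lie in distinct classes.
One more integer must repeat a residue, giving a difference divisible by 50. So n = 50 + 1 = 51.

51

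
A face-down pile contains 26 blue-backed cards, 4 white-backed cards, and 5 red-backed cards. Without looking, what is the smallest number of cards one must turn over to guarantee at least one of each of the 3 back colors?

The hardest back color to obtain is white-backed: we could draw every other card first — 35 − 4 = 31 cards — without a single white-backed one.
The next draw must be white-backed, so 31 + 1 = 32.

32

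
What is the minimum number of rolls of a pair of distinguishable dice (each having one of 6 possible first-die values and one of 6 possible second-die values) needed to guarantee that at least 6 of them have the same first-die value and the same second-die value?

181

There are 6 × 6 = 36 (first-die value, second-die value) combinations acting as pigeonholes.
With 36 × 5 = 180 rolls of a pair of distinguishable dice we could place exactly 5 in each, with no (first-die value, second-die value) pair reaching 6.
One more forces some (first-die value, second-die value) pair to hold 6, so 180 + 1 = 181.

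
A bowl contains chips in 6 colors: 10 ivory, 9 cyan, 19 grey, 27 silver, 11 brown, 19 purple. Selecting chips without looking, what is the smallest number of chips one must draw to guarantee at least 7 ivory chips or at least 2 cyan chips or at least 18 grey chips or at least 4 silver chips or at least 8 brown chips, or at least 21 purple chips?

The worst case stops just short of every target: 6 ivory, 1 cyan, 17 grey, 3 silver, 7 brown, all 19 purple — 6 + 1 + 17 + 3 + 7 + 19 = 53 chips.
One more chip must push some color to its target, so 53 + 1 = 54.

54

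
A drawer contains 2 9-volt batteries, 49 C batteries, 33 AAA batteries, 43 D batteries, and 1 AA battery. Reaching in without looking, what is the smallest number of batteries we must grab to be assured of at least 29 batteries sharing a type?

88

Treat the 5 types as pigeonholes.
In the worst case we take at most 28 of each type, but all 2 9-volt and all 1 AA (fewer than 28), giving 2 + 28 + 28 + 28 + 1 = 87.
One more battery then forces some type to 29, so 87 + 1 = 88.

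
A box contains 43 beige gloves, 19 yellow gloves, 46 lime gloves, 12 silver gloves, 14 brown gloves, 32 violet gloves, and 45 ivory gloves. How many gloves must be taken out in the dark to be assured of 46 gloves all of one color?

211

Treat the 7 colors as pigeonholes.
In the worst case we take at most 45 of each color, but all 43 beige, all 19 yellow, all 12 silver, all 14 brown, and all 32 violet (fewer than 45), giving 43 + 19 + 45 + 12 + 14 + 32 + 45 = 210.
One more glove then forces some color to 46, so 210 + 1 = 211.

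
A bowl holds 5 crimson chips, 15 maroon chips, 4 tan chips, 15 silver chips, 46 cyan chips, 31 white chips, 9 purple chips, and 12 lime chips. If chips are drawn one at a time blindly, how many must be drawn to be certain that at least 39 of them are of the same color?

In the worst case we take at most 38 of each color, but all 5 crimson, all 15 maroon, all 4 tan, all 15 silver, all 31 white, all 9 purple, and all 12 lime (fewer than 38), giving 5 + 15 + 4 + 15 + 38 + 31 + 9 + 12 = 129.
One more chip then forces some color to 39, so 129 + 1 = 130.

130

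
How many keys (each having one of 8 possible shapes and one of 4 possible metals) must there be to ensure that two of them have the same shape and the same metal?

There are 8 × 4 = 32 (shape, metal) combinations acting as pigeonholes.
With 32 keys we could place one in each, avoiding any repeat.
One more forces some (shape, metal) pair to hold 2, so 32 + 1 = 33.

33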